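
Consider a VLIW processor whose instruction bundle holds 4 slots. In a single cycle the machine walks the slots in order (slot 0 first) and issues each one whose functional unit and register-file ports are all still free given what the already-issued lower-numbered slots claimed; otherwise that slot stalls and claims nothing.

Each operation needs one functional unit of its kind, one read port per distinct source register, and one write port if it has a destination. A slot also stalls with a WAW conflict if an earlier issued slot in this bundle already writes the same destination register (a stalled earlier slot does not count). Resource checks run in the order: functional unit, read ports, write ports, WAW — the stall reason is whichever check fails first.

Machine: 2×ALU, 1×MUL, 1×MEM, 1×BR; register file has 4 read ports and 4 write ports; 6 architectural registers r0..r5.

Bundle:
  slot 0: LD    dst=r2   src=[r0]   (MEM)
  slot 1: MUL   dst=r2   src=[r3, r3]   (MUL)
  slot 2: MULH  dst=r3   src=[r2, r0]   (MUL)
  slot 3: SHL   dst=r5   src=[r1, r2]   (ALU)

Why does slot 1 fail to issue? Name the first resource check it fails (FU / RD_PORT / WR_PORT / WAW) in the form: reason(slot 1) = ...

(0) want 1×MEM +1rd +1wr — yes → AL2|MU1|ME0|BR1|rd3|wr3
(1) want 1×MUL +1rd +1wr — WAW → AL2|MU1|ME0|BR1|rd3|wr3
(2) want 1×MUL +2rd +1wr — yes → AL2|MU0|ME0|BR1|rd1|wr2
(3) want 1×ALU +2rd +1wr — RD_PORT → AL2|MU0|ME0|BR1|rd1|wr2

reason(slot 1) = WAW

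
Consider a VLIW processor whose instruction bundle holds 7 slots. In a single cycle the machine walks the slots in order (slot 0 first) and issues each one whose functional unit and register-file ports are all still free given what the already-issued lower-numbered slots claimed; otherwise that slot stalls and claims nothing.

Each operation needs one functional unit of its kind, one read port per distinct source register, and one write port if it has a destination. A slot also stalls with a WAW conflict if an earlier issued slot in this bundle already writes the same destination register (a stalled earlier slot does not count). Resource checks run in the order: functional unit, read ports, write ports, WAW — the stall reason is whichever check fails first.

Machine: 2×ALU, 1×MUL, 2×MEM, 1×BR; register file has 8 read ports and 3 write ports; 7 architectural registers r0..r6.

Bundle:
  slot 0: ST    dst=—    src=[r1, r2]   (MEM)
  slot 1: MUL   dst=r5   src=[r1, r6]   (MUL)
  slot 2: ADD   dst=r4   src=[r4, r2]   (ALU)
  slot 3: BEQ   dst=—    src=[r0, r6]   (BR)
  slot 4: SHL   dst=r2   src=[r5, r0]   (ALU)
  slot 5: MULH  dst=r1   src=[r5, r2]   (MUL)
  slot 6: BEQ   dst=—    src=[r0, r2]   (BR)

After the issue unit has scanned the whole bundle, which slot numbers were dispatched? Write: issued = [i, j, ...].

issued = [0, 1, 2, 3]

slot 0 (MEM): ISSUE — free A2,Mu1,Ld1,B1 rp6 wp3
slot 1 (MUL): ISSUE — free A2,Mu0,Ld1,B1 rp4 wp2
slot 2 (ALU): ISSUE — free A1,Mu0,Ld1,B1 rp2 wp1
slot 3 (BR): ISSUE — free A1,Mu0,Ld1,B0 rp0 wp1
slot 4 (ALU): stall RD_PORT — free A1,Mu0,Ld1,B0 rp0 wp1
slot 5 (MUL): stall FU — free A1,Mu0,Ld1,B0 rp0 wp1
slot 6 (BR): stall FU — free A1,Mu0,Ld1,B0 rp0 wp1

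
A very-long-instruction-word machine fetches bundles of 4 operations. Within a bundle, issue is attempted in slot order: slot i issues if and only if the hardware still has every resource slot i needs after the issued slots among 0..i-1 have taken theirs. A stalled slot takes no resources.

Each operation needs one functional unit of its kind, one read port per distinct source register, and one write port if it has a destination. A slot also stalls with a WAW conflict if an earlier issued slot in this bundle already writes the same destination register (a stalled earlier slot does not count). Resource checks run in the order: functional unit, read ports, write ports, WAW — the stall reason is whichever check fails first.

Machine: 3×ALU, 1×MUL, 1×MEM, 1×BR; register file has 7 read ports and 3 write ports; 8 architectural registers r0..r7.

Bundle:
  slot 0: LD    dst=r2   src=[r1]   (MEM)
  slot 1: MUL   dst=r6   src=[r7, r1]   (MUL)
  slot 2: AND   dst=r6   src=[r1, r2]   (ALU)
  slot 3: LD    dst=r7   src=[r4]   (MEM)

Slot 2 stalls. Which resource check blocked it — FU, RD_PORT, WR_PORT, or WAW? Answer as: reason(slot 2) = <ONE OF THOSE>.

(0) want 1×MEM +1rd +1wr — yes → AL3|MU1|ME0|BR1|rd6|wr2
(1) want 1×MUL +2rd +1wr — yes → AL3|MU0|ME0|BR1|rd4|wr1
(2) want 1×ALU +2rd +1wr — WAW → AL3|MU0|ME0|BR1|rd4|wr1
(3) want 1×MEM +1rd +1wr — FU → AL3|MU0|ME0|BR1|rd4|wr1

reason(slot 2) = WAW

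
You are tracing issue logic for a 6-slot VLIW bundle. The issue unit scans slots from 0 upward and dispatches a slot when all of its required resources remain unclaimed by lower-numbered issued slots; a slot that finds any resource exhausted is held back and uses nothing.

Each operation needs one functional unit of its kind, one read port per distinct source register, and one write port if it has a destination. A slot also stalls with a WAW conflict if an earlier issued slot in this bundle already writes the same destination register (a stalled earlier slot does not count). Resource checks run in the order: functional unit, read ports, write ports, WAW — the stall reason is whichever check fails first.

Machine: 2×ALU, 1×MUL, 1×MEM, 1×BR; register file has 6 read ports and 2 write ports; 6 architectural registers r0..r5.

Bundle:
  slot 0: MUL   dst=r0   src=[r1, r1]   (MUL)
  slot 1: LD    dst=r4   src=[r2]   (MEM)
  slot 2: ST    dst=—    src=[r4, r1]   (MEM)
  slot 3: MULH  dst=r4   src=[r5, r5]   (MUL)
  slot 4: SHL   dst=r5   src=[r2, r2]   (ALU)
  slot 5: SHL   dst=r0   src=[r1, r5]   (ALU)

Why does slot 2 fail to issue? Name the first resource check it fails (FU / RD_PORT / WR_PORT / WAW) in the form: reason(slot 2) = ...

reason(slot 2) = FU

#0 MUL src=r1,r1 dispatched  <A:2 Mu:0 Ld:1 B:1 rd:5 wr:1>
#1 MEM src=r2 dispatched  <A:2 Mu:0 Ld:0 B:1 rd:4 wr:0>
#2 MEM src=r4,r1 held:FU  <A:2 Mu:0 Ld:0 B:1 rd:4 wr:0>
#3 MUL src=r5,r5 held:FU  <A:2 Mu:0 Ld:0 B:1 rd:4 wr:0>
#4 ALU src=r2,r2 held:WR_PORT  <A:2 Mu:0 Ld:0 B:1 rd:4 wr:0>
#5 ALU src=r1,r5 held:WR_PORT  <A:2 Mu:0 Ld:0 B:1 rd:4 wr:0>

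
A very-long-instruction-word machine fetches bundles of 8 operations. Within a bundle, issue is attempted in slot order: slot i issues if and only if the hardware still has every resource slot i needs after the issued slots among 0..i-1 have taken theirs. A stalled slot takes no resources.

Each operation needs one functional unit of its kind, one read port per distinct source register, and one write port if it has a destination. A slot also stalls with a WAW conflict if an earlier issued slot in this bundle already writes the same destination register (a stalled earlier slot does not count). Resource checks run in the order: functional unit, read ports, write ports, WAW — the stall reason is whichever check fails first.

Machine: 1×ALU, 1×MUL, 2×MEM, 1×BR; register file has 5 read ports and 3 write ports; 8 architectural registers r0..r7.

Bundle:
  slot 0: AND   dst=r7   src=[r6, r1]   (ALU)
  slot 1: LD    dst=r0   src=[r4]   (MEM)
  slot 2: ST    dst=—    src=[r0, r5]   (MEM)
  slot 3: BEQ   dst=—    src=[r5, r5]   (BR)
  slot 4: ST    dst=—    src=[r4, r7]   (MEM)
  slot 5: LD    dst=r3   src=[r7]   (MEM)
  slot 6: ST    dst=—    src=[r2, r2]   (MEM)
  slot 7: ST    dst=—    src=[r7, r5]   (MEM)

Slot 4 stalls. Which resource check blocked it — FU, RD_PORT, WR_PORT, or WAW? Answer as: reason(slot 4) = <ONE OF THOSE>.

#0 ALU src=r6,r1 dispatched  <A:0 Mu:1 Ld:2 B:1 rd:3 wr:2>
#1 MEM src=r4 dispatched  <A:0 Mu:1 Ld:1 B:1 rd:2 wr:1>
#2 MEM src=r0,r5 dispatched  <A:0 Mu:1 Ld:0 B:1 rd:0 wr:1>
#3 BR src=r5,r5 held:RD_PORT  <A:0 Mu:1 Ld:0 B:1 rd:0 wr:1>
#4 MEM src=r4,r7 held:FU  <A:0 Mu:1 Ld:0 B:1 rd:0 wr:1>
#5 MEM src=r7 held:FU  <A:0 Mu:1 Ld:0 B:1 rd:0 wr:1>
#6 MEM src=r2,r2 held:FU  <A:0 Mu:1 Ld:0 B:1 rd:0 wr:1>
#7 MEM src=r7,r5 held:FU  <A:0 Mu:1 Ld:0 B:1 rd:0 wr:1>

reason(slot 4) = FU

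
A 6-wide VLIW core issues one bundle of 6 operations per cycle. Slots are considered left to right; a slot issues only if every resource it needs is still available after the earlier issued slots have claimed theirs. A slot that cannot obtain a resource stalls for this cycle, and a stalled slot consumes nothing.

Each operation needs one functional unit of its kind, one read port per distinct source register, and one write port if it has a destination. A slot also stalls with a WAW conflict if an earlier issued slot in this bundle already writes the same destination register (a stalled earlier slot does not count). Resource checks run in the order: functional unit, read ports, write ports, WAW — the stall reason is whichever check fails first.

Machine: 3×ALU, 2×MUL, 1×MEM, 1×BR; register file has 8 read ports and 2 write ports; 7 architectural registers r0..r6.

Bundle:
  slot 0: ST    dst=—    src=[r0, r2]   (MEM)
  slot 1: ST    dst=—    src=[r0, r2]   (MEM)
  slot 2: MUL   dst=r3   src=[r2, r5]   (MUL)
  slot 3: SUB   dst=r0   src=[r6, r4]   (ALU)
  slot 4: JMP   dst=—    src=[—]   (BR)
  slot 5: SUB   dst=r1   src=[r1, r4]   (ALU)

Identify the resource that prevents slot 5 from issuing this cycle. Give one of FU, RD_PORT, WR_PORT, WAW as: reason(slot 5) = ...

  0. MEM ⇒ go  {3A/2Mu/0Ld/1B | 6r 2w}
  1. MEM ⇒ no(FU)  {3A/2Mu/0Ld/1B | 6r 2w}
  2. MUL→r3 ⇒ go  {3A/1Mu/0Ld/1B | 4r 1w}
  3. ALU→r0 ⇒ go  {2A/1Mu/0Ld/1B | 2r 0w}
  4. BR ⇒ go  {2A/1Mu/0Ld/0B | 2r 0w}
  5. ALU→r1 ⇒ no(WR_PORT)  {2A/1Mu/0Ld/0B | 2r 0w}

reason(slot 5) = WR_PORT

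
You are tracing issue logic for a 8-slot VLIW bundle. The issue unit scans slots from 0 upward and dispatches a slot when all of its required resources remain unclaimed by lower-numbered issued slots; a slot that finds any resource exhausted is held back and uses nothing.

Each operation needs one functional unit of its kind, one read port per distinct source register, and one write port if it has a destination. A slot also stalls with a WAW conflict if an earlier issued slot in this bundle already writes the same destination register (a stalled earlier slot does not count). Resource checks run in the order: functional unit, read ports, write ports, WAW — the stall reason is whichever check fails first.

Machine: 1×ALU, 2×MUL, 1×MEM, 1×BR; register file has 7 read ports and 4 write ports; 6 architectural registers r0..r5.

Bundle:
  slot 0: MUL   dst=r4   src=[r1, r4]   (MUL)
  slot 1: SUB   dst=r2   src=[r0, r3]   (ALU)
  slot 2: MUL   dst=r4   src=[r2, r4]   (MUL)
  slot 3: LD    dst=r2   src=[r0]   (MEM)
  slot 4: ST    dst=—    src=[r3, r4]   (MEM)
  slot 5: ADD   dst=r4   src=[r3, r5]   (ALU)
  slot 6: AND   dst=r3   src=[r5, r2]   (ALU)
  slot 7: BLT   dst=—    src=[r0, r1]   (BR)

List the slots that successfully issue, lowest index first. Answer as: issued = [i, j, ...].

issued = [0, 1, 4]

  0. MUL→r4 ⇒ go  {1A/1Mu/1Ld/1B | 5r 3w}
  1. ALU→r2 ⇒ go  {0A/1Mu/1Ld/1B | 3r 2w}
  2. MUL→r4 ⇒ no(WAW)  {0A/1Mu/1Ld/1B | 3r 2w}
  3. MEM→r2 ⇒ no(WAW)  {0A/1Mu/1Ld/1B | 3r 2w}
  4. MEM ⇒ go  {0A/1Mu/0Ld/1B | 1r 2w}
  5. ALU→r4 ⇒ no(FU)  {0A/1Mu/0Ld/1B | 1r 2w}
  6. ALU→r3 ⇒ no(FU)  {0A/1Mu/0Ld/1B | 1r 2w}
  7. BR ⇒ no(RD_PORT)  {0A/1Mu/0Ld/1B | 1r 2w}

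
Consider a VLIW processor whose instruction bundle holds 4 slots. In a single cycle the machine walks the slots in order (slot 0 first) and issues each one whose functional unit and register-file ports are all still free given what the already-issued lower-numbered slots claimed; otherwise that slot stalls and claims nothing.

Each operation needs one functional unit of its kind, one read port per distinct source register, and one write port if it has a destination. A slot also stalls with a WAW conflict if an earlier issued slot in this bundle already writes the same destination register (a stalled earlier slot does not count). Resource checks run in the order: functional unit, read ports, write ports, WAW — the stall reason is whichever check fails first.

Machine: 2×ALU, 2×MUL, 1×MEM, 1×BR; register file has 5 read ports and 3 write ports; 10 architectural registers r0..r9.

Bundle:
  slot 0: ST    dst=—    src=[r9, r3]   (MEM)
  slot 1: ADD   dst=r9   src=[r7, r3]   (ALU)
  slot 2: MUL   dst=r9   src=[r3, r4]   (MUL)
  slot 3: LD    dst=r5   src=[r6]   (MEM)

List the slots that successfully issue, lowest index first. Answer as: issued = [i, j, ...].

issued = [0, 1]

  0. MEM ⇒ go  {2A/2Mu/0Ld/1B | 3r 3w}
  1. ALU→r9 ⇒ go  {1A/2Mu/0Ld/1B | 1r 2w}
  2. MUL→r9 ⇒ no(RD_PORT)  {1A/2Mu/0Ld/1B | 1r 2w}
  3. MEM→r5 ⇒ no(FU)  {1A/2Mu/0Ld/1B | 1r 2w}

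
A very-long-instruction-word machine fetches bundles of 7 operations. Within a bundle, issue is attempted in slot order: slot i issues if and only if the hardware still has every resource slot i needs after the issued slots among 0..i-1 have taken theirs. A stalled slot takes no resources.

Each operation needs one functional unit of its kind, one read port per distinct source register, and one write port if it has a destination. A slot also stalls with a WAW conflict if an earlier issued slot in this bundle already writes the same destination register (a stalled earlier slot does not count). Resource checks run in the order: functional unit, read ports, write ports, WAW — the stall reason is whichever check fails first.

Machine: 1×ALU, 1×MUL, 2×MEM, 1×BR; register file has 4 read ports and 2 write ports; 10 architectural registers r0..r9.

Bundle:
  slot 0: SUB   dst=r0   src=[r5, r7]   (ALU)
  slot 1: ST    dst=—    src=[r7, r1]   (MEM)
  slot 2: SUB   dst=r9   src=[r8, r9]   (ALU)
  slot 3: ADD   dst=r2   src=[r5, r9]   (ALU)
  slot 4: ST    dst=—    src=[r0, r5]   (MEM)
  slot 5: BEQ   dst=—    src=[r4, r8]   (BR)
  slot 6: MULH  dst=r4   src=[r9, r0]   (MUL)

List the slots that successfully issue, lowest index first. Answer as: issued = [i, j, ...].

#0 ALU src=r5,r7 dispatched  <A:0 Mu:1 Ld:2 B:1 rd:2 wr:1>
#1 MEM src=r7,r1 dispatched  <A:0 Mu:1 Ld:1 B:1 rd:0 wr:1>
#2 ALU src=r8,r9 held:FU  <A:0 Mu:1 Ld:1 B:1 rd:0 wr:1>
#3 ALU src=r5,r9 held:FU  <A:0 Mu:1 Ld:1 B:1 rd:0 wr:1>
#4 MEM src=r0,r5 held:RD_PORT  <A:0 Mu:1 Ld:1 B:1 rd:0 wr:1>
#5 BR src=r4,r8 held:RD_PORT  <A:0 Mu:1 Ld:1 B:1 rd:0 wr:1>
#6 MUL src=r9,r0 held:RD_PORT  <A:0 Mu:1 Ld:1 B:1 rd:0 wr:1>

issued = [0, 1]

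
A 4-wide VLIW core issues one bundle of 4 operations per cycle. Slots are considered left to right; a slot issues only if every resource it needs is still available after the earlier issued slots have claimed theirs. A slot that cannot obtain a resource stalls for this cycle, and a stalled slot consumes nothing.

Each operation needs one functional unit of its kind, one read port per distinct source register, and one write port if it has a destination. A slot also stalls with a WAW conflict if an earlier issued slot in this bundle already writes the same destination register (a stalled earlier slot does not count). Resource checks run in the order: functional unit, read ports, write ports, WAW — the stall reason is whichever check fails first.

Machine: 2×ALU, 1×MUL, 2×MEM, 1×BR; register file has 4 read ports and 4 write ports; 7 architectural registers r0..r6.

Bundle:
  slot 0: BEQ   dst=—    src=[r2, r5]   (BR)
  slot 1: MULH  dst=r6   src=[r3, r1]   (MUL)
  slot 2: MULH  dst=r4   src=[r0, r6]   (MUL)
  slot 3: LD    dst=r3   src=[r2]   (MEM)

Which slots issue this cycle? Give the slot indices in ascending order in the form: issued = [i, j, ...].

slot 0 (BR): ISSUE — free A2,Mu1,Ld2,B0 rp2 wp4
slot 1 (MUL): ISSUE — free A2,Mu0,Ld2,B0 rp0 wp3
slot 2 (MUL): stall FU — free A2,Mu0,Ld2,B0 rp0 wp3
slot 3 (MEM): stall RD_PORT — free A2,Mu0,Ld2,B0 rp0 wp3

issued = [0, 1]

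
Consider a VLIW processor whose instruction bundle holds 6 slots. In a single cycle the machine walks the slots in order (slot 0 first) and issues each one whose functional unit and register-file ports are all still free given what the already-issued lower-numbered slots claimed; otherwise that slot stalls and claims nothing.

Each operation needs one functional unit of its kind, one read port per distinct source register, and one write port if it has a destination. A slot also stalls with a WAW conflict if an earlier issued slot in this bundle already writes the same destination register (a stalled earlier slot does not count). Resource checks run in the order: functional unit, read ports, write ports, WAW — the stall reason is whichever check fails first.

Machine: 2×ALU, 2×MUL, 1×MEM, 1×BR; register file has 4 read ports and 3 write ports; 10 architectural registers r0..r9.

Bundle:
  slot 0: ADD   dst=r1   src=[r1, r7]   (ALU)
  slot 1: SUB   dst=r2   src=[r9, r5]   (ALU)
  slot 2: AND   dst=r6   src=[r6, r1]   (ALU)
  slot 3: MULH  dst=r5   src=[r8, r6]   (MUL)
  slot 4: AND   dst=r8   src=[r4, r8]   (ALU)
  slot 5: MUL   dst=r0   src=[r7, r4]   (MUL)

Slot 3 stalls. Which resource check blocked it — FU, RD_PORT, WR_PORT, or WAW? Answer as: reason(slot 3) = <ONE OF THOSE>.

reason(slot 3) = RD_PORT

  0. ALU→r1 ⇒ go  {1A/2Mu/1Ld/1B | 2r 2w}
  1. ALU→r2 ⇒ go  {0A/2Mu/1Ld/1B | 0r 1w}
  2. ALU→r6 ⇒ no(FU)  {0A/2Mu/1Ld/1B | 0r 1w}
  3. MUL→r5 ⇒ no(RD_PORT)  {0A/2Mu/1Ld/1B | 0r 1w}
  4. ALU→r8 ⇒ no(FU)  {0A/2Mu/1Ld/1B | 0r 1w}
  5. MUL→r0 ⇒ no(RD_PORT)  {0A/2Mu/1Ld/1B | 0r 1w}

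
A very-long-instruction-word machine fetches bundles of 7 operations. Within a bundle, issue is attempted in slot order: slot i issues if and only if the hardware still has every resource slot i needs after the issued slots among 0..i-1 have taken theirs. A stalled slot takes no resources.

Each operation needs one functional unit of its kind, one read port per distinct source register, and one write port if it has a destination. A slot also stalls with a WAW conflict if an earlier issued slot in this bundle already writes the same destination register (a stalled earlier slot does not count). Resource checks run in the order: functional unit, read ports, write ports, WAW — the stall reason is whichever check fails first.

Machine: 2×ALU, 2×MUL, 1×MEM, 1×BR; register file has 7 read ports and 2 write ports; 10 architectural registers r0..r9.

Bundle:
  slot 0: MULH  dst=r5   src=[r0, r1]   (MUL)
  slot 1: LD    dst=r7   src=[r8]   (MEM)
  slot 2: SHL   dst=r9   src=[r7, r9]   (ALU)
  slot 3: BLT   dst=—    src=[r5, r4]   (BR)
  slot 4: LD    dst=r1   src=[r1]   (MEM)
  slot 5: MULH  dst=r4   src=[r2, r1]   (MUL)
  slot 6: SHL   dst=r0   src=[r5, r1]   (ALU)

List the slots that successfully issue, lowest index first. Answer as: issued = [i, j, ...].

[0] MUL needs rd=2 wr=1: ok; after: ALU=2 MUL=1 MEM=1 BR=1, R=5, W=1
[1] MEM needs rd=1 wr=1: ok; after: ALU=2 MUL=1 MEM=0 BR=1, R=4, W=0
[2] ALU needs rd=2 wr=1: WR_PORT; after: ALU=2 MUL=1 MEM=0 BR=1, R=4, W=0
[3] BR needs rd=2 wr=0: ok; after: ALU=2 MUL=1 MEM=0 BR=0, R=2, W=0
[4] MEM needs rd=1 wr=1: FU; after: ALU=2 MUL=1 MEM=0 BR=0, R=2, W=0
[5] MUL needs rd=2 wr=1: WR_PORT; after: ALU=2 MUL=1 MEM=0 BR=0, R=2, W=0
[6] ALU needs rd=2 wr=1: WR_PORT; after: ALU=2 MUL=1 MEM=0 BR=0, R=2, W=0

issued = [0, 1, 3]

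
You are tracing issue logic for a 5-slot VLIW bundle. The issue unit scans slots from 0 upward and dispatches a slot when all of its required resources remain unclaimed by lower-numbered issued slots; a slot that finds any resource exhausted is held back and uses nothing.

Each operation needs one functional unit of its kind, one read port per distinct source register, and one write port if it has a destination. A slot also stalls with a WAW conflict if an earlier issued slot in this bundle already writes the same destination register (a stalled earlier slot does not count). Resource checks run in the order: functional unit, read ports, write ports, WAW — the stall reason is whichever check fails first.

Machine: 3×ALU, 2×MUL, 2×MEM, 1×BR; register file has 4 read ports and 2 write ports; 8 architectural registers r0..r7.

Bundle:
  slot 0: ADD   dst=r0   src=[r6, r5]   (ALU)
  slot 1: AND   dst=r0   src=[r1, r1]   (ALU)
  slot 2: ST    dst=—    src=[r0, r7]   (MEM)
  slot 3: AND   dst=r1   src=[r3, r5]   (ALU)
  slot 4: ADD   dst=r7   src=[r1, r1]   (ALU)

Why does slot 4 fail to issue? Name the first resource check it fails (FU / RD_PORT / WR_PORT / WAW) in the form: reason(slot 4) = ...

[0] ALU needs rd=2 wr=1: ok; after: ALU=2 MUL=2 MEM=2 BR=1, R=2, W=1
[1] ALU needs rd=1 wr=1: WAW; after: ALU=2 MUL=2 MEM=2 BR=1, R=2, W=1
[2] MEM needs rd=2 wr=0: ok; after: ALU=2 MUL=2 MEM=1 BR=1, R=0, W=1
[3] ALU needs rd=2 wr=1: RD_PORT; after: ALU=2 MUL=2 MEM=1 BR=1, R=0, W=1
[4] ALU needs rd=1 wr=1: RD_PORT; after: ALU=2 MUL=2 MEM=1 BR=1, R=0, W=1

reason(slot 4) = RD_PORT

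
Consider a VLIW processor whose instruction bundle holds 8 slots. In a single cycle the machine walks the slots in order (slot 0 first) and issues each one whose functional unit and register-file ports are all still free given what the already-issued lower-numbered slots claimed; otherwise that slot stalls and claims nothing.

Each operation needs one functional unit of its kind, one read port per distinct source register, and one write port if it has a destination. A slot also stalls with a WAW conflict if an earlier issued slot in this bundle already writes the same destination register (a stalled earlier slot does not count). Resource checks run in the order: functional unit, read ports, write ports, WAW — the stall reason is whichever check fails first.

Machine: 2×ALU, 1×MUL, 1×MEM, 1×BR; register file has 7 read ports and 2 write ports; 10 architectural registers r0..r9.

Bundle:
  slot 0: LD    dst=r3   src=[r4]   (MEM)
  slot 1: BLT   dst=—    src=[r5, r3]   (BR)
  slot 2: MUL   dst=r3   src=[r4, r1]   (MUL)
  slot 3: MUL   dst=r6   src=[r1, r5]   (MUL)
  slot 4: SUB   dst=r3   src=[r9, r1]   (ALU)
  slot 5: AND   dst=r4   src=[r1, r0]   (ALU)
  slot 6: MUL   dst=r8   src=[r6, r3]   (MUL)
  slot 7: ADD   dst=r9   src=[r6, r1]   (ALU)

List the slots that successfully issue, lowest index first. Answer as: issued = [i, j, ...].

issued = [0, 1, 3]

(0) want 1×MEM +1rd +1wr — yes → AL2|MU1|ME0|BR1|rd6|wr1
(1) want 1×BR +2rd +0wr — yes → AL2|MU1|ME0|BR0|rd4|wr1
(2) want 1×MUL +2rd +1wr — WAW → AL2|MU1|ME0|BR0|rd4|wr1
(3) want 1×MUL +2rd +1wr — yes → AL2|MU0|ME0|BR0|rd2|wr0
(4) want 1×ALU +2rd +1wr — WR_PORT → AL2|MU0|ME0|BR0|rd2|wr0
(5) want 1×ALU +2rd +1wr — WR_PORT → AL2|MU0|ME0|BR0|rd2|wr0
(6) want 1×MUL +2rd +1wr — FU → AL2|MU0|ME0|BR0|rd2|wr0
(7) want 1×ALU +2rd +1wr — WR_PORT → AL2|MU0|ME0|BR0|rd2|wr0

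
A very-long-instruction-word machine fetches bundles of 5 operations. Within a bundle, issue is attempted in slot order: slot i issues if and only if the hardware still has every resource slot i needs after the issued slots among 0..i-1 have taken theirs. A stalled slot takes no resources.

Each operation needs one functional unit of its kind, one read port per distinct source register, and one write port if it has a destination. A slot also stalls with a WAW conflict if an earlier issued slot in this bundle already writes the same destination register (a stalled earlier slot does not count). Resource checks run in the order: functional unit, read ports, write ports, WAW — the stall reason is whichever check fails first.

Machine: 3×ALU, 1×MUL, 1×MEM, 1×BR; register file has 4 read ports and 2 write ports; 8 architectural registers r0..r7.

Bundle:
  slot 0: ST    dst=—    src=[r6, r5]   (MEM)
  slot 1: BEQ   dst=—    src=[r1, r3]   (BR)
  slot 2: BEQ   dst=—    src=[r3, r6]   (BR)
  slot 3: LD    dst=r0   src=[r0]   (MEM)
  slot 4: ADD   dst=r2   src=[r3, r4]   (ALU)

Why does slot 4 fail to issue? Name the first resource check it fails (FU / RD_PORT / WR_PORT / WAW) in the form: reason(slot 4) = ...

slot 0 (MEM): ISSUE — free A3,Mu1,Ld0,B1 rp2 wp2
slot 1 (BR): ISSUE — free A3,Mu1,Ld0,B0 rp0 wp2
slot 2 (BR): stall FU — free A3,Mu1,Ld0,B0 rp0 wp2
slot 3 (MEM): stall FU — free A3,Mu1,Ld0,B0 rp0 wp2
slot 4 (ALU): stall RD_PORT — free A3,Mu1,Ld0,B0 rp0 wp2

reason(slot 4) = RD_PORT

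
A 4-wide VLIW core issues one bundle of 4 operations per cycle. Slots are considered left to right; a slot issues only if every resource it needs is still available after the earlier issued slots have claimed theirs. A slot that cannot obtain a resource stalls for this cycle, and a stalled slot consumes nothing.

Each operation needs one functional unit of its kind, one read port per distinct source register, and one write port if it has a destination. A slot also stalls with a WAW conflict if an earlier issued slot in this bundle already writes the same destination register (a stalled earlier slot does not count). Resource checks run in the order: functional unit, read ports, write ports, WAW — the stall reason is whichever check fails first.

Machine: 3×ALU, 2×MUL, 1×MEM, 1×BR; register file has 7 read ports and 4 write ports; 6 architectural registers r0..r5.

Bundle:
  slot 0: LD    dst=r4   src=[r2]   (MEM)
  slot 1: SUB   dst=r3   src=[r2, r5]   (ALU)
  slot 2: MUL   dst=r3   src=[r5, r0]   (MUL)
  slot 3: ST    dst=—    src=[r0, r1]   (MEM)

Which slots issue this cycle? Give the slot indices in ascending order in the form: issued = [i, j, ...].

slot 0 (MEM): ISSUE — free A3,Mu2,Ld0,B1 rp6 wp3
slot 1 (ALU): ISSUE — free A2,Mu2,Ld0,B1 rp4 wp2
slot 2 (MUL): stall WAW — free A2,Mu2,Ld0,B1 rp4 wp2
slot 3 (MEM): stall FU — free A2,Mu2,Ld0,B1 rp4 wp2

issued = [0, 1]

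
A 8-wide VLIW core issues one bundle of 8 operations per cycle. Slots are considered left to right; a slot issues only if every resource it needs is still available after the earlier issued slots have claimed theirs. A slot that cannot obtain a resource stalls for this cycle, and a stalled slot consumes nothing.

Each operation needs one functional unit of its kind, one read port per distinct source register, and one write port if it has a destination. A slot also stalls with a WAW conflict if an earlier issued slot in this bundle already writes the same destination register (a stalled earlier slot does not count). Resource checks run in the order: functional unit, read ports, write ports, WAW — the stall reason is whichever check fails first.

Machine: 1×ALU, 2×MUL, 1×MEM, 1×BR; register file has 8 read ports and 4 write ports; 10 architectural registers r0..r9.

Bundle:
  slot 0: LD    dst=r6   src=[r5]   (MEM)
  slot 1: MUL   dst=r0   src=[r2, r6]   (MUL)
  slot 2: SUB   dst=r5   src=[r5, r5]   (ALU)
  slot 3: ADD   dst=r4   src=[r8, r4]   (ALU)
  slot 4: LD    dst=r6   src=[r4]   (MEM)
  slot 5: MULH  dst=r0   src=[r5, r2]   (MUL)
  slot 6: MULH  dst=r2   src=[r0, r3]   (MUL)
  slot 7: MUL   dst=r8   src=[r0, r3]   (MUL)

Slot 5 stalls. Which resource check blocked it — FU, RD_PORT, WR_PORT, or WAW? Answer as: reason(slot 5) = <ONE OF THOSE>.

(0) want 1×MEM +1rd +1wr — yes → AL1|MU2|ME0|BR1|rd7|wr3
(1) want 1×MUL +2rd +1wr — yes → AL1|MU1|ME0|BR1|rd5|wr2
(2) want 1×ALU +1rd +1wr — yes → AL0|MU1|ME0|BR1|rd4|wr1
(3) want 1×ALU +2rd +1wr — FU → AL0|MU1|ME0|BR1|rd4|wr1
(4) want 1×MEM +1rd +1wr — FU → AL0|MU1|ME0|BR1|rd4|wr1
(5) want 1×MUL +2rd +1wr — WAW → AL0|MU1|ME0|BR1|rd4|wr1
(6) want 1×MUL +2rd +1wr — yes → AL0|MU0|ME0|BR1|rd2|wr0
(7) want 1×MUL +2rd +1wr — FU → AL0|MU0|ME0|BR1|rd2|wr0

reason(slot 5) = WAW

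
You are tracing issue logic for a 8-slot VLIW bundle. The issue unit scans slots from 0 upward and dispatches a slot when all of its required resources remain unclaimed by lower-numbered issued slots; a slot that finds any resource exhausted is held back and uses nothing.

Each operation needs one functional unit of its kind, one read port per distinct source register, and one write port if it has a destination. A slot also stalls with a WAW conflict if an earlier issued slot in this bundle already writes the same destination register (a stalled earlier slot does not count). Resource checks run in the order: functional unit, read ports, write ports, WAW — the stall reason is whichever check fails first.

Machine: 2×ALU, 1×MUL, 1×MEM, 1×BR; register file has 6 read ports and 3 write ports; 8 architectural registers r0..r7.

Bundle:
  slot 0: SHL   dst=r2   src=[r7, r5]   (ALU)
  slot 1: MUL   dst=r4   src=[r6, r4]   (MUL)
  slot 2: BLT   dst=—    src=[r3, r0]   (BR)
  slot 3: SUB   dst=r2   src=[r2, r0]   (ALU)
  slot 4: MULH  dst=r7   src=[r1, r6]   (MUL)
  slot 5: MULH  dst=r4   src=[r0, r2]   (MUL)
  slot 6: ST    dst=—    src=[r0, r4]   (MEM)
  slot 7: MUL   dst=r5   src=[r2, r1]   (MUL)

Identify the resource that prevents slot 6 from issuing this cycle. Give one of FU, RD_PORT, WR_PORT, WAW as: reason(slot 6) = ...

reason(slot 6) = RD_PORT

(0) want 1×ALU +2rd +1wr — yes → AL1|MU1|ME1|BR1|rd4|wr2
(1) want 1×MUL +2rd +1wr — yes → AL1|MU0|ME1|BR1|rd2|wr1
(2) want 1×BR +2rd +0wr — yes → AL1|MU0|ME1|BR0|rd0|wr1
(3) want 1×ALU +2rd +1wr — RD_PORT → AL1|MU0|ME1|BR0|rd0|wr1
(4) want 1×MUL +2rd +1wr — FU → AL1|MU0|ME1|BR0|rd0|wr1
(5) want 1×MUL +2rd +1wr — FU → AL1|MU0|ME1|BR0|rd0|wr1
(6) want 1×MEM +2rd +0wr — RD_PORT → AL1|MU0|ME1|BR0|rd0|wr1
(7) want 1×MUL +2rd +1wr — FU → AL1|MU0|ME1|BR0|rd0|wr1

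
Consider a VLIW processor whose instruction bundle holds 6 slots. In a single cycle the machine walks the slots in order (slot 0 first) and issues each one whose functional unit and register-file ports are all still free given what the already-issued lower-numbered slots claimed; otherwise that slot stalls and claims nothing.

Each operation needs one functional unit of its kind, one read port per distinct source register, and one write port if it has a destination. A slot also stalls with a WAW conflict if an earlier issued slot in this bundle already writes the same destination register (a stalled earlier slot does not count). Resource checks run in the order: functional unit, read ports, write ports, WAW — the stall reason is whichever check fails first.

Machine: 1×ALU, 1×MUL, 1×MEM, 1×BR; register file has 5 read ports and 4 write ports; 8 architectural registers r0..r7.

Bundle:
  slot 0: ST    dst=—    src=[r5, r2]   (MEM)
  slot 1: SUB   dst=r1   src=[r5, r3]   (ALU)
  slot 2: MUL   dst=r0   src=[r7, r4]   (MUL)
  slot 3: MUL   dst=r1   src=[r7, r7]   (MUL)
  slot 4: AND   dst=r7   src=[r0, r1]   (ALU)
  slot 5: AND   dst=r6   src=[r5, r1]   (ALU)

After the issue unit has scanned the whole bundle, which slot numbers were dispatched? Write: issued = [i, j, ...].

issued = [0, 1]

#0 MEM src=r5,r2 dispatched  <A:1 Mu:1 Ld:0 B:1 rd:3 wr:4>
#1 ALU src=r5,r3 dispatched  <A:0 Mu:1 Ld:0 B:1 rd:1 wr:3>
#2 MUL src=r7,r4 held:RD_PORT  <A:0 Mu:1 Ld:0 B:1 rd:1 wr:3>
#3 MUL src=r7,r7 held:WAW  <A:0 Mu:1 Ld:0 B:1 rd:1 wr:3>
#4 ALU src=r0,r1 held:FU  <A:0 Mu:1 Ld:0 B:1 rd:1 wr:3>
#5 ALU src=r5,r1 held:FU  <A:0 Mu:1 Ld:0 B:1 rd:1 wr:3>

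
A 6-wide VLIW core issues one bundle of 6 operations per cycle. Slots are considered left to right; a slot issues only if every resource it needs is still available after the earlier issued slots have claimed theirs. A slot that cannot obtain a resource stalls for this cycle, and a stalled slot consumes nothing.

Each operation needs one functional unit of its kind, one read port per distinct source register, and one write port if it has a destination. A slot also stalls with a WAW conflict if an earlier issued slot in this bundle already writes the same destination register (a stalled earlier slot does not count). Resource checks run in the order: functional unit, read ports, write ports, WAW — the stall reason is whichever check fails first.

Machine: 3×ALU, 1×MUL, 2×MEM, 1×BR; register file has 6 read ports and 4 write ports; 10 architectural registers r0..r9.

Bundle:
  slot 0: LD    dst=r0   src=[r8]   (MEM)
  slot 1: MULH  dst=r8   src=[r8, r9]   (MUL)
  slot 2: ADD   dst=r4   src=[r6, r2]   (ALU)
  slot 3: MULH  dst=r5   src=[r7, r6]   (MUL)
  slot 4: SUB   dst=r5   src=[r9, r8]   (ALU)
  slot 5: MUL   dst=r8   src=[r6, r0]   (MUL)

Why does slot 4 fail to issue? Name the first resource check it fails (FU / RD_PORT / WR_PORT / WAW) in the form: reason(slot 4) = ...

reason(slot 4) = RD_PORT

  0. MEM→r0 ⇒ go  {3A/1Mu/1Ld/1B | 5r 3w}
  1. MUL→r8 ⇒ go  {3A/0Mu/1Ld/1B | 3r 2w}
  2. ALU→r4 ⇒ go  {2A/0Mu/1Ld/1B | 1r 1w}
  3. MUL→r5 ⇒ no(FU)  {2A/0Mu/1Ld/1B | 1r 1w}
  4. ALU→r5 ⇒ no(RD_PORT)  {2A/0Mu/1Ld/1B | 1r 1w}
  5. MUL→r8 ⇒ no(FU)  {2A/0Mu/1Ld/1B | 1r 1w}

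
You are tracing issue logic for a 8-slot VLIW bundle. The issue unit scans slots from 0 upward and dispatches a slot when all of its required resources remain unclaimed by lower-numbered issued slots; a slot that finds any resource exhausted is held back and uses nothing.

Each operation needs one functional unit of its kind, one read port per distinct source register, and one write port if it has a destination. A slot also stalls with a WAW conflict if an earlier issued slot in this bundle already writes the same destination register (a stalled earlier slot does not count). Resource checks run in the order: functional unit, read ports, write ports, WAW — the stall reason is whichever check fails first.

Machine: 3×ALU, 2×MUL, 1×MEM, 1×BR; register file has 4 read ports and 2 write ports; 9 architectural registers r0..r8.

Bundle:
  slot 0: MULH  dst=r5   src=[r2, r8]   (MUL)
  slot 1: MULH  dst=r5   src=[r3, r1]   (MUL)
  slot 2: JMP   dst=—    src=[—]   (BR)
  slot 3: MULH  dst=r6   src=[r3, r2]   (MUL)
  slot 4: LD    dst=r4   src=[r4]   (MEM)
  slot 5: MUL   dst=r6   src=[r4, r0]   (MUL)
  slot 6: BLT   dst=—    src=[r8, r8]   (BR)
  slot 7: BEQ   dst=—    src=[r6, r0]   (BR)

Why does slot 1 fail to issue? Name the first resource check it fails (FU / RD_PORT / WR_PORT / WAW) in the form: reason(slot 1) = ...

  0. MUL→r5 ⇒ go  {3A/1Mu/1Ld/1B | 2r 1w}
  1. MUL→r5 ⇒ no(WAW)  {3A/1Mu/1Ld/1B | 2r 1w}
  2. BR ⇒ go  {3A/1Mu/1Ld/0B | 2r 1w}
  3. MUL→r6 ⇒ go  {3A/0Mu/1Ld/0B | 0r 0w}
  4. MEM→r4 ⇒ no(RD_PORT)  {3A/0Mu/1Ld/0B | 0r 0w}
  5. MUL→r6 ⇒ no(FU)  {3A/0Mu/1Ld/0B | 0r 0w}
  6. BR ⇒ no(FU)  {3A/0Mu/1Ld/0B | 0r 0w}
  7. BR ⇒ no(FU)  {3A/0Mu/1Ld/0B | 0r 0w}

reason(slot 1) = WAW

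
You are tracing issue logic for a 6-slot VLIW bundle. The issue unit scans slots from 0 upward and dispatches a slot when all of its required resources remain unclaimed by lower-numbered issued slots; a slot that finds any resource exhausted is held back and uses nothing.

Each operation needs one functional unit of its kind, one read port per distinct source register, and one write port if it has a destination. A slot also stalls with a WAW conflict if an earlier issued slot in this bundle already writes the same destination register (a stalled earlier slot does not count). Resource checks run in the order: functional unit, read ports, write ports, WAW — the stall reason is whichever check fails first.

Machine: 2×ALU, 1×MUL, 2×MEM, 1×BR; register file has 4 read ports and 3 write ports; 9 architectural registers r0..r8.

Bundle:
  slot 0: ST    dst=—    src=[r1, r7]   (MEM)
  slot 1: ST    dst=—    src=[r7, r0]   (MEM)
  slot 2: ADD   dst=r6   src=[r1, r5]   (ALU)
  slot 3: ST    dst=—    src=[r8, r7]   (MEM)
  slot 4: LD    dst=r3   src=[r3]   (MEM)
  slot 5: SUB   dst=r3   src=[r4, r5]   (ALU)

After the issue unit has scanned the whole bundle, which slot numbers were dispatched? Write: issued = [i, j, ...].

  0. MEM ⇒ go  {2A/1Mu/1Ld/1B | 2r 3w}
  1. MEM ⇒ go  {2A/1Mu/0Ld/1B | 0r 3w}
  2. ALU→r6 ⇒ no(RD_PORT)  {2A/1Mu/0Ld/1B | 0r 3w}
  3. MEM ⇒ no(FU)  {2A/1Mu/0Ld/1B | 0r 3w}
  4. MEM→r3 ⇒ no(FU)  {2A/1Mu/0Ld/1B | 0r 3w}
  5. ALU→r3 ⇒ no(RD_PORT)  {2A/1Mu/0Ld/1B | 0r 3w}

issued = [0, 1]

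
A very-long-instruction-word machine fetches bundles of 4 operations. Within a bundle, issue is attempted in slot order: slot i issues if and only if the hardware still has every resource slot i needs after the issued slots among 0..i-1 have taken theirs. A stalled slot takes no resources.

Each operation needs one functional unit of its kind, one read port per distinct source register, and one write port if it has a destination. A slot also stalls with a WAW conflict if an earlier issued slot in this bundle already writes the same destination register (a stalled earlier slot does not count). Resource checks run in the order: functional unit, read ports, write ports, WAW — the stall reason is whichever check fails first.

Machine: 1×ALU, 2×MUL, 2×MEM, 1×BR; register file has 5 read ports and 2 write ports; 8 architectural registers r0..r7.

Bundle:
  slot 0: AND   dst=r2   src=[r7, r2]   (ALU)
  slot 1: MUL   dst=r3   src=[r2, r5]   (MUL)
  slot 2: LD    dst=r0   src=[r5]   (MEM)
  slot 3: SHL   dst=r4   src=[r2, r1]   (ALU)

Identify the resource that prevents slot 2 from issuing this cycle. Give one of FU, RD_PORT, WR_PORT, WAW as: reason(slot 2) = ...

reason(slot 2) = WR_PORT

[0] ALU needs rd=2 wr=1: ok; after: ALU=0 MUL=2 MEM=2 BR=1, R=3, W=1
[1] MUL needs rd=2 wr=1: ok; after: ALU=0 MUL=1 MEM=2 BR=1, R=1, W=0
[2] MEM needs rd=1 wr=1: WR_PORT; after: ALU=0 MUL=1 MEM=2 BR=1, R=1, W=0
[3] ALU needs rd=2 wr=1: FU; after: ALU=0 MUL=1 MEM=2 BR=1, R=1, W=0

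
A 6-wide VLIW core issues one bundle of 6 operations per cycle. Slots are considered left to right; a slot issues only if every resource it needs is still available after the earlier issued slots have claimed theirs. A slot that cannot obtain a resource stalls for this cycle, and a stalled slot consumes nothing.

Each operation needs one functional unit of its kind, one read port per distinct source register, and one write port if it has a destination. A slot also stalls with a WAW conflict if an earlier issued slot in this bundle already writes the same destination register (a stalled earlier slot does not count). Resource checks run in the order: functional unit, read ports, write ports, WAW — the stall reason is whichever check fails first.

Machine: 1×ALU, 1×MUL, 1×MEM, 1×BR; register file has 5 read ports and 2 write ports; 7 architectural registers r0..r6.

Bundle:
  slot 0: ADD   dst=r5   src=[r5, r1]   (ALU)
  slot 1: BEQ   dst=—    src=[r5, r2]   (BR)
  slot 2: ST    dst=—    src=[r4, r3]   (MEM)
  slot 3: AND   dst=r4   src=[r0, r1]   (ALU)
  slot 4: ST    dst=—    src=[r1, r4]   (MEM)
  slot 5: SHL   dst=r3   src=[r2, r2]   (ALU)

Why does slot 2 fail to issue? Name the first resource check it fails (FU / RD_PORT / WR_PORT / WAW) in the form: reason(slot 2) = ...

reason(slot 2) = RD_PORT

  0. ALU→r5 ⇒ go  {0A/1Mu/1Ld/1B | 3r 1w}
  1. BR ⇒ go  {0A/1Mu/1Ld/0B | 1r 1w}
  2. MEM ⇒ no(RD_PORT)  {0A/1Mu/1Ld/0B | 1r 1w}
  3. ALU→r4 ⇒ no(FU)  {0A/1Mu/1Ld/0B | 1r 1w}
  4. MEM ⇒ no(RD_PORT)  {0A/1Mu/1Ld/0B | 1r 1w}
  5. ALU→r3 ⇒ no(FU)  {0A/1Mu/1Ld/0B | 1r 1w}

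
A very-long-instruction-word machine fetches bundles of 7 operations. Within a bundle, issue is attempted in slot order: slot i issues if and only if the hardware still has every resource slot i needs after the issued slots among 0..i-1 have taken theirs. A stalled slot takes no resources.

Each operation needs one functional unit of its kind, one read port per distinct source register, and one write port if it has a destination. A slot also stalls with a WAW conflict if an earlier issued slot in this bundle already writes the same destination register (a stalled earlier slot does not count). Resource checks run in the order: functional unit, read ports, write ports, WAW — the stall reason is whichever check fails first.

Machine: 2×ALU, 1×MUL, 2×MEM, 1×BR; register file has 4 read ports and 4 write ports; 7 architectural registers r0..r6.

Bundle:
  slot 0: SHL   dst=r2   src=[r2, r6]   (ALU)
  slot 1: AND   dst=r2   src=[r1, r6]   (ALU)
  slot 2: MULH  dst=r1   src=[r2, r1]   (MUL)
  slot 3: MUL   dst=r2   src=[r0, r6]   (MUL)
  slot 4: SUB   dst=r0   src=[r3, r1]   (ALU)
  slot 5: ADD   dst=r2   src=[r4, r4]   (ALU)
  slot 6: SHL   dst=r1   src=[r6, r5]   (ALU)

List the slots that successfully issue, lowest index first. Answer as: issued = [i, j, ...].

#0 ALU src=r2,r6 dispatched  <A:1 Mu:1 Ld:2 B:1 rd:2 wr:3>
#1 ALU src=r1,r6 held:WAW  <A:1 Mu:1 Ld:2 B:1 rd:2 wr:3>
#2 MUL src=r2,r1 dispatched  <A:1 Mu:0 Ld:2 B:1 rd:0 wr:2>
#3 MUL src=r0,r6 held:FU  <A:1 Mu:0 Ld:2 B:1 rd:0 wr:2>
#4 ALU src=r3,r1 held:RD_PORT  <A:1 Mu:0 Ld:2 B:1 rd:0 wr:2>
#5 ALU src=r4,r4 held:RD_PORT  <A:1 Mu:0 Ld:2 B:1 rd:0 wr:2>
#6 ALU src=r6,r5 held:RD_PORT  <A:1 Mu:0 Ld:2 B:1 rd:0 wr:2>

issued = [0, 2]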